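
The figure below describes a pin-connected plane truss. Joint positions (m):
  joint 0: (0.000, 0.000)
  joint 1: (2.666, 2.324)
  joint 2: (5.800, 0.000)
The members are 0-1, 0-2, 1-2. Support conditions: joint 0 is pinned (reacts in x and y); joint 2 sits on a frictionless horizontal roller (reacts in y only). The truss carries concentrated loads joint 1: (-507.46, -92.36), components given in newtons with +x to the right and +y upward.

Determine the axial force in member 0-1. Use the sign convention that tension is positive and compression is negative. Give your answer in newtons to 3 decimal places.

N=3 nodes, M=3 members, R=3 reactions → 2N=6, M+R=6
member 0 (0-1): L=3.5367, (cx,cy)=(0.7538,0.6571)
member 1 (0-2): L=5.8000, (cx,cy)=(1.0000,0.0000)
member 2 (1-2): L=3.9017, (cx,cy)=(0.8032,-0.5956)
solve A·x = −loads:
  F[0-1] = -385.3894 N (compression)
  F[0-2] = -216.9529 N (compression)
  F[1-2] = +270.0945 N (tension)
  Rx@0 = +507.4600 N
  Ry@0 = +253.2402 N
  Ry@2 = -160.8802 N

-385.389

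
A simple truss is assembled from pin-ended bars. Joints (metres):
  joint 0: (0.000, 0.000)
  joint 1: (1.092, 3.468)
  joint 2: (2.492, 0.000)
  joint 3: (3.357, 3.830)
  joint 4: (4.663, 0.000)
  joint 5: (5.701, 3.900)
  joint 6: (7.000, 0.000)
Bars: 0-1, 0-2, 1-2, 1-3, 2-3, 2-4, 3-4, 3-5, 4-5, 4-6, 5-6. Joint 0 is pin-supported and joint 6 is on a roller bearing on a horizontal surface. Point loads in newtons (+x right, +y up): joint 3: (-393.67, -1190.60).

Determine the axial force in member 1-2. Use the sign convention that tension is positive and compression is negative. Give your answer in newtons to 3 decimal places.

N=7 nodes, M=11 members, R=3 reactions → 2N=14, M+R=14
member 0 (0-1): L=3.6359, (cx,cy)=(0.3003,0.9538)
member 1 (0-2): L=2.4920, (cx,cy)=(1.0000,0.0000)
member 2 (1-2): L=3.7399, (cx,cy)=(0.3743,-0.9273)
member 3 (1-3): L=2.2937, (cx,cy)=(0.9875,0.1578)
member 4 (2-3): L=3.9265, (cx,cy)=(0.2203,0.9754)
member 5 (2-4): L=2.1710, (cx,cy)=(1.0000,0.0000)
member 6 (3-4): L=4.0465, (cx,cy)=(0.3227,-0.9465)
member 7 (3-5): L=2.3450, (cx,cy)=(0.9996,0.0299)
member 8 (4-5): L=4.0358, (cx,cy)=(0.2572,0.9664)
member 9 (4-6): L=2.3370, (cx,cy)=(1.0000,0.0000)
member 10 (5-6): L=4.1106, (cx,cy)=(0.3160,-0.9488)
solve A·x = −loads:
  F[0-1] = -875.4332 N (compression)
  F[0-2] = -130.7411 N (compression)
  F[1-2] = +803.3408 N (tension)
  F[1-3] = -570.8043 N (compression)
  F[2-3] = -763.6937 N (compression)
  F[2-4] = +338.2226 N (tension)
  F[3-4] = -382.4654 N (compression)
  F[3-5] = -214.8798 N (compression)
  F[4-5] = +374.6004 N (tension)
  F[4-6] = +118.4368 N (tension)
  F[5-6] = -374.7896 N (compression)
  Rx@0 = +393.6700 N
  Ry@0 = +835.0160 N
  Ry@6 = +355.5840 N

803.341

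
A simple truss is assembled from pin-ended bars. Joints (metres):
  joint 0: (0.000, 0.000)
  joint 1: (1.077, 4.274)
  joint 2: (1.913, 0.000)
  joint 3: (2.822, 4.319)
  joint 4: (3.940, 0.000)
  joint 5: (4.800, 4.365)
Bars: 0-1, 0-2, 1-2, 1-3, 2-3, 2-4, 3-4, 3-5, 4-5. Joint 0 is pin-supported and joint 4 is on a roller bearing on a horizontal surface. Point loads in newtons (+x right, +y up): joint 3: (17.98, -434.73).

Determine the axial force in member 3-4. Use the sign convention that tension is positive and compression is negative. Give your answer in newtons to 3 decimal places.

-341.995

N=6 nodes, M=9 members, R=3 reactions → 2N=12, M+R=12
member 0 (0-1): L=4.4076, (cx,cy)=(0.2444,0.9697)
member 1 (0-2): L=1.9130, (cx,cy)=(1.0000,0.0000)
member 2 (1-2): L=4.3550, (cx,cy)=(0.1920,-0.9814)
member 3 (1-3): L=1.7456, (cx,cy)=(0.9997,0.0258)
member 4 (2-3): L=4.4136, (cx,cy)=(0.2060,0.9786)
member 5 (2-4): L=2.0270, (cx,cy)=(1.0000,0.0000)
member 6 (3-4): L=4.4614, (cx,cy)=(0.2506,-0.9681)
member 7 (3-5): L=1.9785, (cx,cy)=(0.9997,0.0232)
member 8 (4-5): L=4.4489, (cx,cy)=(0.1933,0.9811)
solve A·x = −loads:
  F[0-1] = -106.8879 N (compression)
  F[0-2] = +44.0981 N (tension)
  F[1-2] = +104.3991 N (tension)
  F[1-3] = -46.1743 N (compression)
  F[2-3] = -104.7021 N (compression)
  F[2-4] = +85.7027 N (tension)
  F[3-4] = -341.9946 N (compression)
  F[3-5] = +0.0000 N (tension)
  F[4-5] = -0.0000 N (compression)
  Rx@0 = -17.9800 N
  Ry@0 = +103.6478 N
  Ry@4 = +331.0822 N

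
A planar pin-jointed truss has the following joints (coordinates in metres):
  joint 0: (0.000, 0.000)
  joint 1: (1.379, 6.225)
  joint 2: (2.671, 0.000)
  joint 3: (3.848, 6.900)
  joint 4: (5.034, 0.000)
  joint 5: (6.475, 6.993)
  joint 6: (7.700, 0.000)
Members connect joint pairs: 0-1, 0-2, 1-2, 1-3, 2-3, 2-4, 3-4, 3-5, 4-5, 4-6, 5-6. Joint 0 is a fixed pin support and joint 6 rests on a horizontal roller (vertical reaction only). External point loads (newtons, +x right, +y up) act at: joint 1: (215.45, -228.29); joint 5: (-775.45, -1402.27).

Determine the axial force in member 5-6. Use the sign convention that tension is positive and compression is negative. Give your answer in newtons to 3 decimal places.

N=7 nodes, M=11 members, R=3 reactions → 2N=14, M+R=14
member 0 (0-1): L=6.3759, (cx,cy)=(0.2163,0.9763)
member 1 (0-2): L=2.6710, (cx,cy)=(1.0000,0.0000)
member 2 (1-2): L=6.3577, (cx,cy)=(0.2032,-0.9791)
member 3 (1-3): L=2.5596, (cx,cy)=(0.9646,0.2637)
member 4 (2-3): L=6.9997, (cx,cy)=(0.1682,0.9858)
member 5 (2-4): L=2.3630, (cx,cy)=(1.0000,0.0000)
member 6 (3-4): L=7.0012, (cx,cy)=(0.1694,-0.9855)
member 7 (3-5): L=2.6286, (cx,cy)=(0.9994,0.0354)
member 8 (4-5): L=7.1399, (cx,cy)=(0.2018,0.9794)
member 9 (4-6): L=2.6660, (cx,cy)=(1.0000,0.0000)
member 10 (5-6): L=7.0995, (cx,cy)=(0.1725,-0.9850)
solve A·x = −loads:
  F[0-1] = -963.3668 N (compression)
  F[0-2] = -351.6404 N (compression)
  F[1-2] = +576.4127 N (tension)
  F[1-3] = -560.7993 N (compression)
  F[2-3] = -572.5371 N (compression)
  F[2-4] = -138.2296 N (compression)
  F[3-4] = +695.5977 N (tension)
  F[3-5] = -755.5276 N (compression)
  F[4-5] = -699.9480 N (compression)
  F[4-6] = +120.8701 N (tension)
  F[5-6] = -700.5021 N (compression)
  Rx@0 = +560.0000 N
  Ry@0 = +940.5646 N
  Ry@6 = +689.9954 N

-700.502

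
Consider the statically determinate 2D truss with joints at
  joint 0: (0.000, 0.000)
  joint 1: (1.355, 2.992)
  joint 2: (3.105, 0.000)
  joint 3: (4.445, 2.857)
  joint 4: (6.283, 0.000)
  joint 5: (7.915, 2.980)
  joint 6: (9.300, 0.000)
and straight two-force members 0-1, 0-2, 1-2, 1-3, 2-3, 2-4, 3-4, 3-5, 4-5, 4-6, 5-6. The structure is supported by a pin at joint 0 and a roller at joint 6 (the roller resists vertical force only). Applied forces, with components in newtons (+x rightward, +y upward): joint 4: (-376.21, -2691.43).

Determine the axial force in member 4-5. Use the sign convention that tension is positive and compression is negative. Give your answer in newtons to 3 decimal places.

2148.997

N=7 nodes, M=11 members, R=3 reactions → 2N=14, M+R=14
member 0 (0-1): L=3.2845, (cx,cy)=(0.4125,0.9109)
member 1 (0-2): L=3.1050, (cx,cy)=(1.0000,0.0000)
member 2 (1-2): L=3.4662, (cx,cy)=(0.5049,-0.8632)
member 3 (1-3): L=3.0929, (cx,cy)=(0.9990,-0.0436)
member 4 (2-3): L=3.1556, (cx,cy)=(0.4246,0.9054)
member 5 (2-4): L=3.1780, (cx,cy)=(1.0000,0.0000)
member 6 (3-4): L=3.3972, (cx,cy)=(0.5410,-0.8410)
member 7 (3-5): L=3.4722, (cx,cy)=(0.9994,0.0354)
member 8 (4-5): L=3.3976, (cx,cy)=(0.4803,0.8771)
member 9 (4-6): L=3.0170, (cx,cy)=(1.0000,0.0000)
member 10 (5-6): L=3.2861, (cx,cy)=(0.4215,-0.9068)
solve A·x = −loads:
  F[0-1] = -958.4868 N (compression)
  F[0-2] = +19.2050 N (tension)
  F[1-2] = +1058.5682 N (tension)
  F[1-3] = -930.7469 N (compression)
  F[2-3] = -1009.2606 N (compression)
  F[2-4] = +982.2191 N (tension)
  F[3-4] = +959.0739 N (tension)
  F[3-5] = -1878.5057 N (compression)
  F[4-5] = +2148.9971 N (tension)
  F[4-6] = +845.0856 N (tension)
  F[5-6] = -2005.0960 N (compression)
  Rx@0 = +376.2100 N
  Ry@0 = +873.1230 N
  Ry@6 = +1818.3070 N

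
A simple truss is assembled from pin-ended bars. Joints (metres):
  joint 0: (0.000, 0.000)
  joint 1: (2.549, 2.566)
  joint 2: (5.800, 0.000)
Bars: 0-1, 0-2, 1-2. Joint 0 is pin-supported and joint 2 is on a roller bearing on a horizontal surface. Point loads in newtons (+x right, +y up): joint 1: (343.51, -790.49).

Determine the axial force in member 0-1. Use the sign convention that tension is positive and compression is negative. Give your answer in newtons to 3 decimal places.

N=3 nodes, M=3 members, R=3 reactions → 2N=6, M+R=6
member 0 (0-1): L=3.6169, (cx,cy)=(0.7048,0.7095)
member 1 (0-2): L=5.8000, (cx,cy)=(1.0000,0.0000)
member 2 (1-2): L=4.1417, (cx,cy)=(0.7850,-0.6196)
solve A·x = −loads:
  F[0-1] = -410.3298 N (compression)
  F[0-2] = +632.6911 N (tension)
  F[1-2] = -806.0265 N (compression)
  Rx@0 = -343.5100 N
  Ry@0 = +291.1097 N
  Ry@2 = +499.3803 N

-410.330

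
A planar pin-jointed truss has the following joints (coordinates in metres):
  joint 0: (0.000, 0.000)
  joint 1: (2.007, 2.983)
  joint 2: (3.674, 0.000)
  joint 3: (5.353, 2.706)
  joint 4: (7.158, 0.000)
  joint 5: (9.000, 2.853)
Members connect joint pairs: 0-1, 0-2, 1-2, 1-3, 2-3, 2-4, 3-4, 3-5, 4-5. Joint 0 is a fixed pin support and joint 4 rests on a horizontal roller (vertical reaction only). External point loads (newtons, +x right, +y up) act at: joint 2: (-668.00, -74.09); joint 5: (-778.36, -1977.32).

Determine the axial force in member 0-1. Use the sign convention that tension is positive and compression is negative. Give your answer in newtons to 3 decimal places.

195.900

N=6 nodes, M=9 members, R=3 reactions → 2N=12, M+R=12
member 0 (0-1): L=3.5953, (cx,cy)=(0.5582,0.8297)
member 1 (0-2): L=3.6740, (cx,cy)=(1.0000,0.0000)
member 2 (1-2): L=3.4172, (cx,cy)=(0.4878,-0.8729)
member 3 (1-3): L=3.3574, (cx,cy)=(0.9966,-0.0825)
member 4 (2-3): L=3.1846, (cx,cy)=(0.5272,0.8497)
member 5 (2-4): L=3.4840, (cx,cy)=(1.0000,0.0000)
member 6 (3-4): L=3.2528, (cx,cy)=(0.5549,-0.8319)
member 7 (3-5): L=3.6500, (cx,cy)=(0.9992,0.0403)
member 8 (4-5): L=3.3960, (cx,cy)=(0.5424,0.8401)
solve A·x = −loads:
  F[0-1] = +195.8999 N (tension)
  F[0-2] = -1555.7163 N (compression)
  F[1-2] = -206.0995 N (compression)
  F[1-3] = +210.6154 N (tension)
  F[2-3] = +298.9240 N (tension)
  F[2-4] = -1145.8590 N (compression)
  F[3-4] = -259.6507 N (compression)
  F[3-5] = +511.9980 N (tension)
  F[4-5] = -2378.1753 N (compression)
  Rx@0 = +1446.3600 N
  Ry@0 = -162.5360 N
  Ry@4 = +2213.9460 N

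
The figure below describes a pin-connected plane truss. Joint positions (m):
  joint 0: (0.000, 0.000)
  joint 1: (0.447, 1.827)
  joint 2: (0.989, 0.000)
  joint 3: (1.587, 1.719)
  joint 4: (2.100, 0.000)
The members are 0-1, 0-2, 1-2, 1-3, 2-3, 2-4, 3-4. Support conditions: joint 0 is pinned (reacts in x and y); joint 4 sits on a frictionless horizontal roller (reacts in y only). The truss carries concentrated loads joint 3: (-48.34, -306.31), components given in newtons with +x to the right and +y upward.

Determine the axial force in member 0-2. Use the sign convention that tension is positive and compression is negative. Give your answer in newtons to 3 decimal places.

-20.351

N=5 nodes, M=7 members, R=3 reactions → 2N=10, M+R=10
member 0 (0-1): L=1.8809, (cx,cy)=(0.2377,0.9713)
member 1 (0-2): L=0.9890, (cx,cy)=(1.0000,0.0000)
member 2 (1-2): L=1.9057, (cx,cy)=(0.2844,-0.9587)
member 3 (1-3): L=1.1451, (cx,cy)=(0.9955,-0.0943)
member 4 (2-3): L=1.8200, (cx,cy)=(0.3286,0.9445)
member 5 (2-4): L=1.1110, (cx,cy)=(1.0000,0.0000)
member 6 (3-4): L=1.7939, (cx,cy)=(0.2860,-0.9582)
solve A·x = −loads:
  F[0-1] = -117.7710 N (compression)
  F[0-2] = -20.3513 N (compression)
  F[1-2] = +125.6210 N (tension)
  F[1-3] = -64.0019 N (compression)
  F[2-3] = -127.5124 N (compression)
  F[2-4] = +57.2725 N (tension)
  F[3-4] = -200.2768 N (compression)
  Rx@0 = +48.3400 N
  Ry@0 = +114.3969 N
  Ry@4 = +191.9131 N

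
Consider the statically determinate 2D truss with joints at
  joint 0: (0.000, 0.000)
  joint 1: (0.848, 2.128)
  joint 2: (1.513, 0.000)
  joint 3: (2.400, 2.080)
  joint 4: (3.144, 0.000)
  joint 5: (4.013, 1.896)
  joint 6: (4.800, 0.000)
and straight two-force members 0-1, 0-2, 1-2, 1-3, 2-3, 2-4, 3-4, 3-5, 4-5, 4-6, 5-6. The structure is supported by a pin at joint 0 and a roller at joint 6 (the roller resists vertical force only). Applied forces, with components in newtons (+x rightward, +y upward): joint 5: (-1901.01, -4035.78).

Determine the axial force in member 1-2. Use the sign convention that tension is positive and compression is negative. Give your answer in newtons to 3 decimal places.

N=7 nodes, M=11 members, R=3 reactions → 2N=14, M+R=14
member 0 (0-1): L=2.2907, (cx,cy)=(0.3702,0.9290)
member 1 (0-2): L=1.5130, (cx,cy)=(1.0000,0.0000)
member 2 (1-2): L=2.2295, (cx,cy)=(0.2983,-0.9545)
member 3 (1-3): L=1.5527, (cx,cy)=(0.9995,-0.0309)
member 4 (2-3): L=2.2612, (cx,cy)=(0.3923,0.9199)
member 5 (2-4): L=1.6310, (cx,cy)=(1.0000,0.0000)
member 6 (3-4): L=2.2091, (cx,cy)=(0.3368,-0.9416)
member 7 (3-5): L=1.6235, (cx,cy)=(0.9936,-0.1133)
member 8 (4-5): L=2.0857, (cx,cy)=(0.4167,0.9091)
member 9 (4-6): L=1.6560, (cx,cy)=(1.0000,0.0000)
member 10 (5-6): L=2.0528, (cx,cy)=(0.3834,-0.9236)
solve A·x = −loads:
  F[0-1] = -1520.6277 N (compression)
  F[0-2] = -1338.0947 N (compression)
  F[1-2] = +1512.8283 N (tension)
  F[1-3] = -1014.6390 N (compression)
  F[2-3] = -1569.7778 N (compression)
  F[2-4] = -271.0884 N (compression)
  F[3-4] = +1769.9316 N (tension)
  F[3-5] = -2240.4625 N (compression)
  F[4-5] = -1833.2340 N (compression)
  F[4-6] = +1088.8416 N (tension)
  F[5-6] = -2840.1859 N (compression)
  Rx@0 = +1901.0100 N
  Ry@0 = +1412.5987 N
  Ry@6 = +2623.1813 N

1512.828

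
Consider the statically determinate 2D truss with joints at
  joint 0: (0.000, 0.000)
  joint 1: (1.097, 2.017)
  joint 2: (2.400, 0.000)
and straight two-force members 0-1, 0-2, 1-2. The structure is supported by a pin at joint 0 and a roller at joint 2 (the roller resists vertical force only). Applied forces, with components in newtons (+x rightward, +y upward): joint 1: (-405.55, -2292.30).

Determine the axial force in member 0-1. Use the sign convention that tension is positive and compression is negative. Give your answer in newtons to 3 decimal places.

-1804.666

N=3 nodes, M=3 members, R=3 reactions → 2N=6, M+R=6
member 0 (0-1): L=2.2960, (cx,cy)=(0.4778,0.8785)
member 1 (0-2): L=2.4000, (cx,cy)=(1.0000,0.0000)
member 2 (1-2): L=2.4013, (cx,cy)=(0.5426,-0.8400)
solve A·x = −loads:
  F[0-1] = -1804.6665 N (compression)
  F[0-2] = +456.6903 N (tension)
  F[1-2] = -841.6245 N (compression)
  Rx@0 = +405.5500 N
  Ry@0 = +1585.3589 N
  Ry@2 = +706.9411 N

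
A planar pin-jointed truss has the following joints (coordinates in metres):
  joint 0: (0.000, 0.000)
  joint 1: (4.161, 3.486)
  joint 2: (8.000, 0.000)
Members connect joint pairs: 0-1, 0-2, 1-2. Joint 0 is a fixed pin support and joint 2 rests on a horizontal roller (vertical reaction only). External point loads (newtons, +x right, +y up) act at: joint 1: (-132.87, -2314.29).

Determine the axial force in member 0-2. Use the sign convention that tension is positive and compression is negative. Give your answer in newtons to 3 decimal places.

N=3 nodes, M=3 members, R=3 reactions → 2N=6, M+R=6
member 0 (0-1): L=5.4283, (cx,cy)=(0.7665,0.6422)
member 1 (0-2): L=8.0000, (cx,cy)=(1.0000,0.0000)
member 2 (1-2): L=5.1856, (cx,cy)=(0.7403,-0.6723)
solve A·x = −loads:
  F[0-1] = -1819.4951 N (compression)
  F[0-2] = +1261.8504 N (tension)
  F[1-2] = -1704.4573 N (compression)
  Rx@0 = +132.8700 N
  Ry@0 = +1168.4680 N
  Ry@2 = +1145.8220 N

1261.850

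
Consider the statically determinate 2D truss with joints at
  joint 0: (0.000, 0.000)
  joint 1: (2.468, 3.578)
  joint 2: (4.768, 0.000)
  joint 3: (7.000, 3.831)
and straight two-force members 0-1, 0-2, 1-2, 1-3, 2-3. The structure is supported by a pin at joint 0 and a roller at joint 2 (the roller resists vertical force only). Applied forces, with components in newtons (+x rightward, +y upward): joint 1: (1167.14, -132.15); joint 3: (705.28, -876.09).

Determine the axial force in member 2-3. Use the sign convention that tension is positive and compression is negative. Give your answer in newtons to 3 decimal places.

N=4 nodes, M=5 members, R=3 reactions → 2N=8, M+R=8
member 0 (0-1): L=4.3466, (cx,cy)=(0.5678,0.8232)
member 1 (0-2): L=4.7680, (cx,cy)=(1.0000,0.0000)
member 2 (1-2): L=4.2535, (cx,cy)=(0.5407,-0.8412)
member 3 (1-3): L=4.5391, (cx,cy)=(0.9984,0.0557)
member 4 (2-3): L=4.4338, (cx,cy)=(0.5034,0.8640)
solve A·x = −loads:
  F[0-1] = +2173.1803 N (tension)
  F[0-2] = +638.4937 N (tension)
  F[1-2] = -2200.3190 N (compression)
  F[1-3] = +1258.5297 N (tension)
  F[2-3] = -1095.1217 N (compression)
  Rx@0 = -1872.4200 N
  Ry@0 = -1788.8931 N
  Ry@2 = +2797.1331 N

-1095.122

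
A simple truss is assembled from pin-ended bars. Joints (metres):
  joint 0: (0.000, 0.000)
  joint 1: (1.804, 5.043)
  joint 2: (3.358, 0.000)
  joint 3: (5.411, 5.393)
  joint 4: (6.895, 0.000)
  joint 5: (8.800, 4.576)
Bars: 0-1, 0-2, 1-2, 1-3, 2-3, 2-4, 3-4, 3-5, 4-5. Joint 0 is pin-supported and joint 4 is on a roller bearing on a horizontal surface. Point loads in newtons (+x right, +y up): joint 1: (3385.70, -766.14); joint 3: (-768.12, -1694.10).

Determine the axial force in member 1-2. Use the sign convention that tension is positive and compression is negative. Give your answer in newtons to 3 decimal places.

N=6 nodes, M=9 members, R=3 reactions → 2N=12, M+R=12
member 0 (0-1): L=5.3560, (cx,cy)=(0.3368,0.9416)
member 1 (0-2): L=3.3580, (cx,cy)=(1.0000,0.0000)
member 2 (1-2): L=5.2770, (cx,cy)=(0.2945,-0.9557)
member 3 (1-3): L=3.6239, (cx,cy)=(0.9953,0.0966)
member 4 (2-3): L=5.7706, (cx,cy)=(0.3558,0.9346)
member 5 (2-4): L=3.5370, (cx,cy)=(1.0000,0.0000)
member 6 (3-4): L=5.5935, (cx,cy)=(0.2653,-0.9642)
member 7 (3-5): L=3.4861, (cx,cy)=(0.9721,-0.2344)
member 8 (4-5): L=4.9567, (cx,cy)=(0.3843,0.9232)
solve A·x = −loads:
  F[0-1] = +1003.8563 N (tension)
  F[0-2] = +2279.4598 N (tension)
  F[1-2] = -2039.2135 N (compression)
  F[1-3] = -2458.5546 N (compression)
  F[2-3] = +2085.2164 N (tension)
  F[2-4] = +937.0800 N (tension)
  F[3-4] = -3532.0160 N (compression)
  F[3-5] = +0.0000 N (tension)
  F[4-5] = -0.0000 N (compression)
  Rx@0 = -2617.5800 N
  Ry@0 = -945.1995 N
  Ry@4 = +3405.4395 N

-2039.213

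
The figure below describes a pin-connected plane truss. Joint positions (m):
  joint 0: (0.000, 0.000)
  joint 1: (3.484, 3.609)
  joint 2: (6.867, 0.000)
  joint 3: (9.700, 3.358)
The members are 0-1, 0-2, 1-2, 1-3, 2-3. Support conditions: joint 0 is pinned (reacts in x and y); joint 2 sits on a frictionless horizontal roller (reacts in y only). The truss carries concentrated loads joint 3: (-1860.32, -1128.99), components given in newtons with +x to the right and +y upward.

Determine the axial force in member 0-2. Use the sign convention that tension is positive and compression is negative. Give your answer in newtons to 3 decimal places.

-1431.758

N=4 nodes, M=5 members, R=3 reactions → 2N=8, M+R=8
member 0 (0-1): L=5.0163, (cx,cy)=(0.6945,0.7195)
member 1 (0-2): L=6.8670, (cx,cy)=(1.0000,0.0000)
member 2 (1-2): L=4.9467, (cx,cy)=(0.6839,-0.7296)
member 3 (1-3): L=6.2211, (cx,cy)=(0.9992,-0.0403)
member 4 (2-3): L=4.3934, (cx,cy)=(0.6448,0.7643)
solve A·x = −loads:
  F[0-1] = -617.0471 N (compression)
  F[0-2] = -1431.7576 N (compression)
  F[1-2] = +657.0743 N (tension)
  F[1-3] = -878.6471 N (compression)
  F[2-3] = -1523.4857 N (compression)
  Rx@0 = +1860.3200 N
  Ry@0 = +443.9385 N
  Ry@2 = +685.0515 N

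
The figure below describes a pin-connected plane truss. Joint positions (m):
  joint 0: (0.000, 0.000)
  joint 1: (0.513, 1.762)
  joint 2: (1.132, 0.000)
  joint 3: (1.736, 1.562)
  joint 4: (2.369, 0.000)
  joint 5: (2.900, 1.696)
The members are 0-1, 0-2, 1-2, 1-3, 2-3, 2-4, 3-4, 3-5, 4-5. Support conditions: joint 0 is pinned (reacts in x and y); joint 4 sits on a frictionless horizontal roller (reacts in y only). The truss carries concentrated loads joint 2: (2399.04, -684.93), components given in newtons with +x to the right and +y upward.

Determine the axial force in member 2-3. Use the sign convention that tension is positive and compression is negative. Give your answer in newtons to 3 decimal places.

N=6 nodes, M=9 members, R=3 reactions → 2N=12, M+R=12
member 0 (0-1): L=1.8352, (cx,cy)=(0.2795,0.9601)
member 1 (0-2): L=1.1320, (cx,cy)=(1.0000,0.0000)
member 2 (1-2): L=1.8676, (cx,cy)=(0.3314,-0.9435)
member 3 (1-3): L=1.2392, (cx,cy)=(0.9869,-0.1614)
member 4 (2-3): L=1.6747, (cx,cy)=(0.3607,0.9327)
member 5 (2-4): L=1.2370, (cx,cy)=(1.0000,0.0000)
member 6 (3-4): L=1.6854, (cx,cy)=(0.3756,-0.9268)
member 7 (3-5): L=1.1717, (cx,cy)=(0.9934,0.1144)
member 8 (4-5): L=1.7772, (cx,cy)=(0.2988,0.9543)
solve A·x = −loads:
  F[0-1] = -372.4937 N (compression)
  F[0-2] = +2503.1667 N (tension)
  F[1-2] = +421.3247 N (tension)
  F[1-3] = -247.0118 N (compression)
  F[2-3] = +308.1612 N (tension)
  F[2-4] = +132.6326 N (tension)
  F[3-4] = -353.1396 N (compression)
  F[3-5] = -0.0000 N (compression)
  F[4-5] = +0.0000 N (tension)
  Rx@0 = -2399.0400 N
  Ry@0 = +357.6439 N
  Ry@4 = +327.2861 N

308.161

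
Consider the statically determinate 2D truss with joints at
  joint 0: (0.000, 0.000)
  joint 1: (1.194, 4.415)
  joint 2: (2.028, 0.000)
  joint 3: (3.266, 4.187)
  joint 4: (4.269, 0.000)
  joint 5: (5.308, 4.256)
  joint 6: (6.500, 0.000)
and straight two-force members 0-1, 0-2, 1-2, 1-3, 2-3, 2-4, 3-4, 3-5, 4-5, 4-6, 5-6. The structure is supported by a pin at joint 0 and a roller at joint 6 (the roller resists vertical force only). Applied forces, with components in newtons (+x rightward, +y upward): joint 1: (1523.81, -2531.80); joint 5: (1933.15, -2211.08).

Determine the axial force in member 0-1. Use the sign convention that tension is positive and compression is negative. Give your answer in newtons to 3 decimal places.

-177.578

N=7 nodes, M=11 members, R=3 reactions → 2N=14, M+R=14
member 0 (0-1): L=4.5736, (cx,cy)=(0.2611,0.9653)
member 1 (0-2): L=2.0280, (cx,cy)=(1.0000,0.0000)
member 2 (1-2): L=4.4931, (cx,cy)=(0.1856,-0.9826)
member 3 (1-3): L=2.0845, (cx,cy)=(0.9940,-0.1094)
member 4 (2-3): L=4.3662, (cx,cy)=(0.2835,0.9590)
member 5 (2-4): L=2.2410, (cx,cy)=(1.0000,0.0000)
member 6 (3-4): L=4.3055, (cx,cy)=(0.2330,-0.9725)
member 7 (3-5): L=2.0432, (cx,cy)=(0.9994,0.0338)
member 8 (4-5): L=4.3810, (cx,cy)=(0.2372,0.9715)
member 9 (4-6): L=2.2310, (cx,cy)=(1.0000,0.0000)
member 10 (5-6): L=4.4198, (cx,cy)=(0.2697,-0.9629)
solve A·x = −loads:
  F[0-1] = -177.5782 N (compression)
  F[0-2] = +3503.3191 N (tension)
  F[1-2] = -2273.5485 N (compression)
  F[1-3] = -1155.0863 N (compression)
  F[2-3] = +2329.6479 N (tension)
  F[2-4] = +2420.7520 N (tension)
  F[3-4] = -2424.4775 N (compression)
  F[3-5] = +77.2485 N (tension)
  F[4-5] = +2427.0130 N (tension)
  F[4-6] = +1280.3525 N (tension)
  F[5-6] = -4747.3728 N (compression)
  Rx@0 = -3456.9600 N
  Ry@0 = +171.4201 N
  Ry@6 = +4571.4599 N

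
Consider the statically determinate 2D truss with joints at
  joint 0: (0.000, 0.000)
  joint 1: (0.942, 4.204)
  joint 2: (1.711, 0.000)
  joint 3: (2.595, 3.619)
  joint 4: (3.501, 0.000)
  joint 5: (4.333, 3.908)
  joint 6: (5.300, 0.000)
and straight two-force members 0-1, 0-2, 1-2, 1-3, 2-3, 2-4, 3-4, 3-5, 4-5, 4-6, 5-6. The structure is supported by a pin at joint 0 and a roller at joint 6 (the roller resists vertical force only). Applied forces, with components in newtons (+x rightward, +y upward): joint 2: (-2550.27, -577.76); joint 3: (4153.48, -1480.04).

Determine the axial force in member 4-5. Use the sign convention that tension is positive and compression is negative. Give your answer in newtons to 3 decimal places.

4135.317

N=7 nodes, M=11 members, R=3 reactions → 2N=14, M+R=14
member 0 (0-1): L=4.3082, (cx,cy)=(0.2187,0.9758)
member 1 (0-2): L=1.7110, (cx,cy)=(1.0000,0.0000)
member 2 (1-2): L=4.2738, (cx,cy)=(0.1799,-0.9837)
member 3 (1-3): L=1.7535, (cx,cy)=(0.9427,-0.3336)
member 4 (2-3): L=3.7254, (cx,cy)=(0.2373,0.9714)
member 5 (2-4): L=1.7900, (cx,cy)=(1.0000,0.0000)
member 6 (3-4): L=3.7307, (cx,cy)=(0.2429,-0.9701)
member 7 (3-5): L=1.7619, (cx,cy)=(0.9865,0.1640)
member 8 (4-5): L=3.9956, (cx,cy)=(0.2082,0.9781)
member 9 (4-6): L=1.7990, (cx,cy)=(1.0000,0.0000)
member 10 (5-6): L=4.0259, (cx,cy)=(0.2402,-0.9707)
solve A·x = −loads:
  F[0-1] = +1731.3951 N (tension)
  F[0-2] = +1224.6396 N (tension)
  F[1-2] = -1982.0435 N (compression)
  F[1-3] = +779.8938 N (tension)
  F[2-3] = +2601.7626 N (tension)
  F[2-4] = +2800.8978 N (tension)
  F[3-4] = -4169.4900 N (compression)
  F[3-5] = -1812.8883 N (compression)
  F[4-5] = +4135.3171 N (tension)
  F[4-6] = +927.2365 N (tension)
  F[5-6] = -3860.3150 N (compression)
  Rx@0 = -1603.2100 N
  Ry@0 = -1689.5010 N
  Ry@6 = +3747.3010 N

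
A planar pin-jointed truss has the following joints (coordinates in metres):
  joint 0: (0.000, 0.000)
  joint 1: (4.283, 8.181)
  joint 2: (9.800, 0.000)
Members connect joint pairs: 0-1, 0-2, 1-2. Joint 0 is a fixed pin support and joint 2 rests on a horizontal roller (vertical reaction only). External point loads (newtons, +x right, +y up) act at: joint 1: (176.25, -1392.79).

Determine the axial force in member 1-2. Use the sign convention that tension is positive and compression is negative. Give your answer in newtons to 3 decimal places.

-911.647

N=3 nodes, M=3 members, R=3 reactions → 2N=6, M+R=6
member 0 (0-1): L=9.2343, (cx,cy)=(0.4638,0.8859)
member 1 (0-2): L=9.8000, (cx,cy)=(1.0000,0.0000)
member 2 (1-2): L=9.8674, (cx,cy)=(0.5591,-0.8291)
solve A·x = −loads:
  F[0-1] = -718.9606 N (compression)
  F[0-2] = +509.7131 N (tension)
  F[1-2] = -911.6468 N (compression)
  Rx@0 = -176.2500 N
  Ry@0 = +636.9511 N
  Ry@2 = +755.8389 N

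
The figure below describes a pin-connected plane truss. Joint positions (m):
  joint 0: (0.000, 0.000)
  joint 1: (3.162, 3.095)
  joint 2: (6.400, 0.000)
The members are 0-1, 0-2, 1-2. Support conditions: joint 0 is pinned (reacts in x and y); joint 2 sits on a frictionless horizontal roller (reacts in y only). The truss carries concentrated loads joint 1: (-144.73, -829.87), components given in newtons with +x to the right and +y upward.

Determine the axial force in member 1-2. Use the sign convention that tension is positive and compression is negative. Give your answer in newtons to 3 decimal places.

N=3 nodes, M=3 members, R=3 reactions → 2N=6, M+R=6
member 0 (0-1): L=4.4246, (cx,cy)=(0.7146,0.6995)
member 1 (0-2): L=6.4000, (cx,cy)=(1.0000,0.0000)
member 2 (1-2): L=4.4792, (cx,cy)=(0.7229,-0.6910)
solve A·x = −loads:
  F[0-1] = -700.2951 N (compression)
  F[0-2] = +355.7271 N (tension)
  F[1-2] = -492.0909 N (compression)
  Rx@0 = +144.7300 N
  Ry@0 = +489.8529 N
  Ry@2 = +340.0171 N

-492.091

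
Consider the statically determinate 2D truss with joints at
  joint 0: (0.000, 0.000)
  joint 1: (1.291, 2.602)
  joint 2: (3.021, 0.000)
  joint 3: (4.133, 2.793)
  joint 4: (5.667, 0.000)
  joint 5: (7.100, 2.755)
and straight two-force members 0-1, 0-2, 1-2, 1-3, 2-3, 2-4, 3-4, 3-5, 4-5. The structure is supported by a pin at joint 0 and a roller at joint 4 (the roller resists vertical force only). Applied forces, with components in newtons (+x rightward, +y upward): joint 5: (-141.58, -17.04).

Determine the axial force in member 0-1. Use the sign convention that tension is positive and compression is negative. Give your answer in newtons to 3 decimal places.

-72.025

N=6 nodes, M=9 members, R=3 reactions → 2N=12, M+R=12
member 0 (0-1): L=2.9047, (cx,cy)=(0.4445,0.8958)
member 1 (0-2): L=3.0210, (cx,cy)=(1.0000,0.0000)
member 2 (1-2): L=3.1246, (cx,cy)=(0.5537,-0.8327)
member 3 (1-3): L=2.8484, (cx,cy)=(0.9977,0.0671)
member 4 (2-3): L=3.0062, (cx,cy)=(0.3699,0.9291)
member 5 (2-4): L=2.6460, (cx,cy)=(1.0000,0.0000)
member 6 (3-4): L=3.1865, (cx,cy)=(0.4814,-0.8765)
member 7 (3-5): L=2.9672, (cx,cy)=(0.9999,-0.0128)
member 8 (4-5): L=3.1054, (cx,cy)=(0.4615,0.8872)
solve A·x = −loads:
  F[0-1] = -72.0250 N (compression)
  F[0-2] = -109.5680 N (compression)
  F[1-2] = +71.6922 N (tension)
  F[1-3] = -71.8673 N (compression)
  F[2-3] = -64.2586 N (compression)
  F[2-4] = -46.1053 N (compression)
  F[3-4] = +75.5373 N (tension)
  F[3-5] = -131.8493 N (compression)
  F[4-5] = -21.1106 N (compression)
  Rx@0 = +141.5800 N
  Ry@0 = +64.5200 N
  Ry@4 = -47.4800 N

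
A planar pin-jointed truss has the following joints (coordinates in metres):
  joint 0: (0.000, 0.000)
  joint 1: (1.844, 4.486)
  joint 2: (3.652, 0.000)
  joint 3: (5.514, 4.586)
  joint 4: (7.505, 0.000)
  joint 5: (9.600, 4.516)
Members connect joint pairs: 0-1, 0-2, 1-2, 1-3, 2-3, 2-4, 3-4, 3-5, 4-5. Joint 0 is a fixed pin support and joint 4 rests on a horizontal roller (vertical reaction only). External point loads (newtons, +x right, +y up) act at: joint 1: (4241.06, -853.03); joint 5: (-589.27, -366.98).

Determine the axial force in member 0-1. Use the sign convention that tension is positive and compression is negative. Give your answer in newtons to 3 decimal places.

N=6 nodes, M=9 members, R=3 reactions → 2N=12, M+R=12
member 0 (0-1): L=4.8502, (cx,cy)=(0.3802,0.9249)
member 1 (0-2): L=3.6520, (cx,cy)=(1.0000,0.0000)
member 2 (1-2): L=4.8366, (cx,cy)=(0.3738,-0.9275)
member 3 (1-3): L=3.6714, (cx,cy)=(0.9996,0.0272)
member 4 (2-3): L=4.9496, (cx,cy)=(0.3762,0.9265)
member 5 (2-4): L=3.8530, (cx,cy)=(1.0000,0.0000)
member 6 (3-4): L=4.9995, (cx,cy)=(0.3982,-0.9173)
member 7 (3-5): L=4.0866, (cx,cy)=(0.9999,-0.0171)
member 8 (4-5): L=4.9783, (cx,cy)=(0.4208,0.9071)
solve A·x = −loads:
  F[0-1] = +1772.5537 N (tension)
  F[0-2] = +2977.8832 N (tension)
  F[1-2] = -2761.7643 N (compression)
  F[1-3] = -2535.7094 N (compression)
  F[2-3] = +2764.6333 N (tension)
  F[2-4] = +905.4635 N (tension)
  F[3-4] = -2709.4779 N (compression)
  F[3-5] = -415.7828 N (compression)
  F[4-5] = -412.3970 N (compression)
  Rx@0 = -3651.7900 N
  Ry@0 = -1639.4500 N
  Ry@4 = +2859.4600 N

1772.554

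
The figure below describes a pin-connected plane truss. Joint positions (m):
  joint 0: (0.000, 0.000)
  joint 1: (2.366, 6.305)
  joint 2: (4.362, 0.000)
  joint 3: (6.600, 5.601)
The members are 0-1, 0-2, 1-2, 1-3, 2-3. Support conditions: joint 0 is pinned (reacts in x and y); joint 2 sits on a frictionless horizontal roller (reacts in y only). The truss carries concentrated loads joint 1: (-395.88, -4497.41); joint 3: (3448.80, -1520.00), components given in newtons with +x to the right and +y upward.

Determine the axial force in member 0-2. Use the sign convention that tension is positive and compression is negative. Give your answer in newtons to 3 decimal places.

2085.471

N=4 nodes, M=5 members, R=3 reactions → 2N=8, M+R=8
member 0 (0-1): L=6.7343, (cx,cy)=(0.3513,0.9362)
member 1 (0-2): L=4.3620, (cx,cy)=(1.0000,0.0000)
member 2 (1-2): L=6.6134, (cx,cy)=(0.3018,-0.9534)
member 3 (1-3): L=4.2921, (cx,cy)=(0.9865,-0.1640)
member 4 (2-3): L=6.0316, (cx,cy)=(0.3710,0.9286)
solve A·x = −loads:
  F[0-1] = +2753.6363 N (tension)
  F[0-2] = +2085.4712 N (tension)
  F[1-2] = -8084.9332 N (compression)
  F[1-3] = +3855.6730 N (tension)
  F[2-3] = -955.8204 N (compression)
  Rx@0 = -3052.9200 N
  Ry@0 = -2578.0915 N
  Ry@2 = +8595.5015 N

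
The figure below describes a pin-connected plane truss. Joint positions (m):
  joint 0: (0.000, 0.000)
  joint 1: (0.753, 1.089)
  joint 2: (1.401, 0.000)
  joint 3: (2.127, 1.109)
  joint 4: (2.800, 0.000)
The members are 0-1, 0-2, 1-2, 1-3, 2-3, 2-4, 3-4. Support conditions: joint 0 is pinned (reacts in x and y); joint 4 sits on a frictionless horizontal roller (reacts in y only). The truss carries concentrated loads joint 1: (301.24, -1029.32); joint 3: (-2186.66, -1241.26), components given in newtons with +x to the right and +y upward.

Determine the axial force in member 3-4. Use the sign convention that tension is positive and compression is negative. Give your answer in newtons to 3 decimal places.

-550.727

N=5 nodes, M=7 members, R=3 reactions → 2N=10, M+R=10
member 0 (0-1): L=1.3240, (cx,cy)=(0.5687,0.8225)
member 1 (0-2): L=1.4010, (cx,cy)=(1.0000,0.0000)
member 2 (1-2): L=1.2672, (cx,cy)=(0.5114,-0.8594)
member 3 (1-3): L=1.3741, (cx,cy)=(0.9999,0.0146)
member 4 (2-3): L=1.3255, (cx,cy)=(0.5477,0.8367)
member 5 (2-4): L=1.3990, (cx,cy)=(1.0000,0.0000)
member 6 (3-4): L=1.2972, (cx,cy)=(0.5188,-0.8549)
solve A·x = −loads:
  F[0-1] = -2188.1152 N (compression)
  F[0-2] = -640.9545 N (compression)
  F[1-2] = +862.8708 N (tension)
  F[1-3] = -1987.1527 N (compression)
  F[2-3] = -886.2853 N (compression)
  F[2-4] = +285.7156 N (tension)
  F[3-4] = -550.7271 N (compression)
  Rx@0 = +1885.4200 N
  Ry@0 = +1799.7649 N
  Ry@4 = +470.8151 N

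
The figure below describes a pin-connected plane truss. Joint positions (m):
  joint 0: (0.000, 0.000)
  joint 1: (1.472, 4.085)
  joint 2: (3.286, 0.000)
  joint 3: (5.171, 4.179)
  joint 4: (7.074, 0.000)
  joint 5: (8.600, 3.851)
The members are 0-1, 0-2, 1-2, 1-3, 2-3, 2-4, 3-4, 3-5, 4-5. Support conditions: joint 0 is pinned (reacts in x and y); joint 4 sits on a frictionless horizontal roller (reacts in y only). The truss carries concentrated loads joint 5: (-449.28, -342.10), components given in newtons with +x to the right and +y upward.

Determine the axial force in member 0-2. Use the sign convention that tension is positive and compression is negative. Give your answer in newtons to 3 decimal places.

-387.739

N=6 nodes, M=9 members, R=3 reactions → 2N=12, M+R=12
member 0 (0-1): L=4.3421, (cx,cy)=(0.3390,0.9408)
member 1 (0-2): L=3.2860, (cx,cy)=(1.0000,0.0000)
member 2 (1-2): L=4.4697, (cx,cy)=(0.4058,-0.9139)
member 3 (1-3): L=3.7002, (cx,cy)=(0.9997,0.0254)
member 4 (2-3): L=4.5845, (cx,cy)=(0.4112,0.9116)
member 5 (2-4): L=3.7880, (cx,cy)=(1.0000,0.0000)
member 6 (3-4): L=4.5919, (cx,cy)=(0.4144,-0.9101)
member 7 (3-5): L=3.4447, (cx,cy)=(0.9955,-0.0952)
member 8 (4-5): L=4.1423, (cx,cy)=(0.3684,0.9297)
solve A·x = −loads:
  F[0-1] = -181.5346 N (compression)
  F[0-2] = -387.7389 N (compression)
  F[1-2] = +183.0893 N (tension)
  F[1-3] = -135.8914 N (compression)
  F[2-3] = -183.5679 N (compression)
  F[2-4] = -237.9546 N (compression)
  F[3-4] = +219.4281 N (tension)
  F[3-5] = -303.6419 N (compression)
  F[4-5] = -399.0799 N (compression)
  Rx@0 = +449.2800 N
  Ry@0 = +170.7849 N
  Ry@4 = +171.3151 N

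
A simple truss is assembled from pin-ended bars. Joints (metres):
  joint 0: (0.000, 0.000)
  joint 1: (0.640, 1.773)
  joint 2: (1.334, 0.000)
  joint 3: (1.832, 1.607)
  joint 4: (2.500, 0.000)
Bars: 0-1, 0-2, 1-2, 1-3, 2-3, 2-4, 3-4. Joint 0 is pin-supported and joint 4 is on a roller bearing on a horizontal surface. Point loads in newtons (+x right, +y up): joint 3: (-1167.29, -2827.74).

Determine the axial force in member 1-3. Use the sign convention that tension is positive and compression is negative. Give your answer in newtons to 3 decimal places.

-1209.928

N=5 nodes, M=7 members, R=3 reactions → 2N=10, M+R=10
member 0 (0-1): L=1.8850, (cx,cy)=(0.3395,0.9406)
member 1 (0-2): L=1.3340, (cx,cy)=(1.0000,0.0000)
member 2 (1-2): L=1.9040, (cx,cy)=(0.3645,-0.9312)
member 3 (1-3): L=1.2035, (cx,cy)=(0.9904,-0.1379)
member 4 (2-3): L=1.6824, (cx,cy)=(0.2960,0.9552)
member 5 (2-4): L=1.1660, (cx,cy)=(1.0000,0.0000)
member 6 (3-4): L=1.7403, (cx,cy)=(0.3838,-0.9234)
solve A·x = −loads:
  F[0-1] = -1601.0123 N (compression)
  F[0-2] = -623.7029 N (compression)
  F[1-2] = +1796.3757 N (tension)
  F[1-3] = -1209.9277 N (compression)
  F[2-3] = -1751.2740 N (compression)
  F[2-4] = +549.4617 N (tension)
  F[3-4] = -1431.4863 N (compression)
  Rx@0 = +1167.2900 N
  Ry@0 = +1505.9061 N
  Ry@4 = +1321.8339 N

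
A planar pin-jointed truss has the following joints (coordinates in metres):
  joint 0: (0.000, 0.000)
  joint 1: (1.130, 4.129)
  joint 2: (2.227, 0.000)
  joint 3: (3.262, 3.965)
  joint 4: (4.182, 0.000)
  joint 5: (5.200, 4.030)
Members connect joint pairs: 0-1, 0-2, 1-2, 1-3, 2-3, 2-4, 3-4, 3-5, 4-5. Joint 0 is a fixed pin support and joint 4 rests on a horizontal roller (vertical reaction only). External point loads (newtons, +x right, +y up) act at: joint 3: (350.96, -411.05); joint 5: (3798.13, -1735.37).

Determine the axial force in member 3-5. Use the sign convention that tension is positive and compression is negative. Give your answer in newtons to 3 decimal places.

N=6 nodes, M=9 members, R=3 reactions → 2N=12, M+R=12
member 0 (0-1): L=4.2808, (cx,cy)=(0.2640,0.9645)
member 1 (0-2): L=2.2270, (cx,cy)=(1.0000,0.0000)
member 2 (1-2): L=4.2722, (cx,cy)=(0.2568,-0.9665)
member 3 (1-3): L=2.1383, (cx,cy)=(0.9971,-0.0767)
member 4 (2-3): L=4.0979, (cx,cy)=(0.2526,0.9676)
member 5 (2-4): L=1.9550, (cx,cy)=(1.0000,0.0000)
member 6 (3-4): L=4.0703, (cx,cy)=(0.2260,-0.9741)
member 7 (3-5): L=1.9391, (cx,cy)=(0.9994,0.0335)
member 8 (4-5): L=4.1566, (cx,cy)=(0.2449,0.9695)
solve A·x = −loads:
  F[0-1] = +4483.8708 N (tension)
  F[0-2] = +2965.4950 N (tension)
  F[1-2] = -4664.4018 N (compression)
  F[1-3] = +2388.3263 N (tension)
  F[2-3] = +4659.0659 N (tension)
  F[2-4] = +591.0540 N (tension)
  F[3-4] = -4714.5874 N (compression)
  F[3-5] = +4275.0961 N (tension)
  F[4-5] = -1937.6868 N (compression)
  Rx@0 = -4149.0900 N
  Ry@0 = -4324.8352 N
  Ry@4 = +6471.2552 N

4275.096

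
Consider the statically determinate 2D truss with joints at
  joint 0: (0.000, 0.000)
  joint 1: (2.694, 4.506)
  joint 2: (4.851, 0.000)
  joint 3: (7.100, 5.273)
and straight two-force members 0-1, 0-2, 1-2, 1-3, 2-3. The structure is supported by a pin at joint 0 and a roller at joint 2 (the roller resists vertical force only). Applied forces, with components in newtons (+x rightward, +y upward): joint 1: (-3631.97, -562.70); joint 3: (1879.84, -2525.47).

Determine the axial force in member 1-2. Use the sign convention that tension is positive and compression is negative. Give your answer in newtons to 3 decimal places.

N=4 nodes, M=5 members, R=3 reactions → 2N=8, M+R=8
member 0 (0-1): L=5.2499, (cx,cy)=(0.5132,0.8583)
member 1 (0-2): L=4.8510, (cx,cy)=(1.0000,0.0000)
member 2 (1-2): L=4.9957, (cx,cy)=(0.4318,-0.9020)
member 3 (1-3): L=4.4723, (cx,cy)=(0.9852,0.1715)
member 4 (2-3): L=5.7326, (cx,cy)=(0.3923,0.9198)
solve A·x = −loads:
  F[0-1] = -477.2839 N (compression)
  F[0-2] = -1507.2115 N (compression)
  F[1-2] = +446.7838 N (tension)
  F[1-3] = +3242.1784 N (tension)
  F[2-3] = -3350.0874 N (compression)
  Rx@0 = +1752.1300 N
  Ry@0 = +409.6521 N
  Ry@2 = +2678.5179 N

446.784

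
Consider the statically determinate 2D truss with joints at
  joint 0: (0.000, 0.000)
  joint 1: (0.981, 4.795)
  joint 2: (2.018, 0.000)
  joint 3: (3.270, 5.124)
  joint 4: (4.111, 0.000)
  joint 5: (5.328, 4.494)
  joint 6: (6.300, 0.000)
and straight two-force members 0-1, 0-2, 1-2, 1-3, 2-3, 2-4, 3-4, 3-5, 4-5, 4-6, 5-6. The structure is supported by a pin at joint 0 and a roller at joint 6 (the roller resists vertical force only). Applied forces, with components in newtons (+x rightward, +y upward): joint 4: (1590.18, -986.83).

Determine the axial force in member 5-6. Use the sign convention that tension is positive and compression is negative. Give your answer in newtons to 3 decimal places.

-658.836

N=7 nodes, M=11 members, R=3 reactions → 2N=14, M+R=14
member 0 (0-1): L=4.8943, (cx,cy)=(0.2004,0.9797)
member 1 (0-2): L=2.0180, (cx,cy)=(1.0000,0.0000)
member 2 (1-2): L=4.9059, (cx,cy)=(0.2114,-0.9774)
member 3 (1-3): L=2.3125, (cx,cy)=(0.9898,0.1423)
member 4 (2-3): L=5.2747, (cx,cy)=(0.2374,0.9714)
member 5 (2-4): L=2.0930, (cx,cy)=(1.0000,0.0000)
member 6 (3-4): L=5.1926, (cx,cy)=(0.1620,-0.9868)
member 7 (3-5): L=2.1523, (cx,cy)=(0.9562,-0.2927)
member 8 (4-5): L=4.6559, (cx,cy)=(0.2614,0.9652)
member 9 (4-6): L=2.1890, (cx,cy)=(1.0000,0.0000)
member 10 (5-6): L=4.5979, (cx,cy)=(0.2114,-0.9774)
solve A·x = −loads:
  F[0-1] = -349.9866 N (compression)
  F[0-2] = +1660.3300 N (tension)
  F[1-2] = +330.2304 N (tension)
  F[1-3] = -141.3924 N (compression)
  F[2-3] = -332.2639 N (compression)
  F[2-4] = +1808.9996 N (tension)
  F[3-4] = +437.3267 N (tension)
  F[3-5] = -302.9180 N (compression)
  F[4-5] = +575.2779 N (tension)
  F[4-6] = +139.2780 N (tension)
  F[5-6] = -658.8357 N (compression)
  Rx@0 = -1590.1800 N
  Ry@0 = +342.8843 N
  Ry@6 = +643.9457 N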